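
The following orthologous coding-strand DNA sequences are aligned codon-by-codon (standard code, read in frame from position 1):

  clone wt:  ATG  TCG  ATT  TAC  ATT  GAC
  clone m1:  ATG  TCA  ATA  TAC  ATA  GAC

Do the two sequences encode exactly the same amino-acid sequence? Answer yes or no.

Codon 1: ATG Met / ATG Met — identical.
Codon 2: TCG Ser / TCA Ser — synonymous.
Codon 3: ATT Ile / ATA Ile — synonymous.
Codon 4: TAC Tyr / TAC Tyr — identical.
Codon 5: ATT Ile / ATA Ile — synonymous.
Codon 6: GAC Asp / GAC Asp — identical.
Nonsynonymous differences: 0 → same protein.

yes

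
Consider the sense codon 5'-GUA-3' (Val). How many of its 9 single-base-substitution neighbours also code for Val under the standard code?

3

Position 1: none → 0 synonymous.
Position 2: none → 0 synonymous.
Position 3: GUU, GUC, GUG → 3 synonymous.
Total: 0 + 0 + 3 = 3.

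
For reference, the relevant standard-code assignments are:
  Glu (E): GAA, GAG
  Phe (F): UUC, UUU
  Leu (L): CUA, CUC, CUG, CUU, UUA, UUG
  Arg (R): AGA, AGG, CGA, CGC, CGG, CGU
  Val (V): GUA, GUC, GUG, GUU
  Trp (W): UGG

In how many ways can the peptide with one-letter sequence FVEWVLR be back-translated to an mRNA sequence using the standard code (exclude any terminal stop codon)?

Phe: 2 codons.
Val: 4 codons.
Glu: 2 codons.
Trp: 1 codon.
Val: 4 codons.
Leu: 6 codons.
Arg: 6 codons.
2 × 4 × 2 × 1 × 4 × 6 × 6 = 2304.

2304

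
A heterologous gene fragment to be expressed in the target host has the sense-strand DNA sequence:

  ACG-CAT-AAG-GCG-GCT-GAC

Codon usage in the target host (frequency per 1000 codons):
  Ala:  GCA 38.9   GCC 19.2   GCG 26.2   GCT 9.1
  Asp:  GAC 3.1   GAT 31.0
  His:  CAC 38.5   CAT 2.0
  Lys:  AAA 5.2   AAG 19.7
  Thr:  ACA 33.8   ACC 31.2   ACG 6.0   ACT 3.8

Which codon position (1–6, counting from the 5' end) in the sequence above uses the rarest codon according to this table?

2

Codon 1 ACG (Thr): 6.0 per 1000.
Codon 2 CAT (His): 2.0 per 1000.
Codon 3 AAG (Lys): 19.7 per 1000.
Codon 4 GCG (Ala): 26.2 per 1000.
Codon 5 GCT (Ala): 9.1 per 1000.
Codon 6 GAC (Asp): 3.1 per 1000.
Lowest frequency is 2.0 at codon 2.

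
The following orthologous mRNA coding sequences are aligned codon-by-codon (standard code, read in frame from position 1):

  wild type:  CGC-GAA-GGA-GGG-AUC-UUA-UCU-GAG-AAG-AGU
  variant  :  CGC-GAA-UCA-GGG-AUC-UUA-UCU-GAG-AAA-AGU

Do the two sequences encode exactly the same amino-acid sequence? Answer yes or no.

Codon 1: CGC Arg / CGC Arg — identical.
Codon 2: GAA Glu / GAA Glu — identical.
Codon 3: GGA Gly / UCA Ser — nonsynonymous.
Codon 4: GGG Gly / GGG Gly — identical.
Codon 5: AUC Ile / AUC Ile — identical.
Codon 6: UUA Leu / UUA Leu — identical.
Codon 7: UCU Ser / UCU Ser — identical.
Codon 8: GAG Glu / GAG Glu — identical.
Codon 9: AAG Lys / AAA Lys — synonymous.
Codon 10: AGU Ser / AGU Ser — identical.
Nonsynonymous differences: 1 → different protein.

no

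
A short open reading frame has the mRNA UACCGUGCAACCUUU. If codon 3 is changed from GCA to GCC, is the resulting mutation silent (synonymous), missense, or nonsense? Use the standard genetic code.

silent

Position 9 falls in codon 3: GCA → Ala.
After the substitution the codon is GCC → Ala.
Both encode Ala, so the change is synonymous.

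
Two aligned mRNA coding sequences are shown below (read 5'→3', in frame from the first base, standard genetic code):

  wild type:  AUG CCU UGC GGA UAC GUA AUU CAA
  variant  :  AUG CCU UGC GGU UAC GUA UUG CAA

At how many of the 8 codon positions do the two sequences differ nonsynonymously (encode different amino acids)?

1

Codon 1: AUG Met / AUG Met — identical.
Codon 2: CCU Pro / CCU Pro — identical.
Codon 3: UGC Cys / UGC Cys — identical.
Codon 4: GGA Gly / GGU Gly — synonymous.
Codon 5: UAC Tyr / UAC Tyr — identical.
Codon 6: GUA Val / GUA Val — identical.
Codon 7: AUU Ile / UUG Leu — nonsynonymous.
Codon 8: CAA Gln / CAA Gln — identical.
Nonsynonymous differences: 1.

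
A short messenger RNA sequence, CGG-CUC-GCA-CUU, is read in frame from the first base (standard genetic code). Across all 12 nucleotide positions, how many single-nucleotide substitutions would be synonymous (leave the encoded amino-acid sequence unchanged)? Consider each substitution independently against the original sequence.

Codon 1 (CGG, Arg): 4 synonymous substitutions.
Codon 2 (CUC, Leu): 3 synonymous substitutions.
Codon 3 (GCA, Ala): 3 synonymous substitutions.
Codon 4 (CUU, Leu): 3 synonymous substitutions.
Total: 4 + 3 + 3 + 3 = 13.

13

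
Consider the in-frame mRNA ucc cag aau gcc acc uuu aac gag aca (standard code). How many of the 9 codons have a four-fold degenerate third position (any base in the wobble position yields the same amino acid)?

4

Codon 1 UCC (Ser): third position 4-fold.
Codon 2 CAG (Gln): third position 2-fold.
Codon 3 AAU (Asn): third position 2-fold.
Codon 4 GCC (Ala): third position 4-fold.
Codon 5 ACC (Thr): third position 4-fold.
Codon 6 UUU (Phe): third position 2-fold.
Codon 7 AAC (Asn): third position 2-fold.
Codon 8 GAG (Glu): third position 2-fold.
Codon 9 ACA (Thr): third position 4-fold.
Four-fold degenerate third positions: 4.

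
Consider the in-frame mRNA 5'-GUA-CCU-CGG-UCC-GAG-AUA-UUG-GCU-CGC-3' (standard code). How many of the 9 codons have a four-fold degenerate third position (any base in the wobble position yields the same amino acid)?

6

Codon 1 GUA (Val): third position 4-fold.
Codon 2 CCU (Pro): third position 4-fold.
Codon 3 CGG (Arg): third position 4-fold.
Codon 4 UCC (Ser): third position 4-fold.
Codon 5 GAG (Glu): third position 2-fold.
Codon 6 AUA (Ile): third position 3-fold.
Codon 7 UUG (Leu): third position 2-fold.
Codon 8 GCU (Ala): third position 4-fold.
Codon 9 CGC (Arg): third position 4-fold.
Four-fold degenerate third positions: 6.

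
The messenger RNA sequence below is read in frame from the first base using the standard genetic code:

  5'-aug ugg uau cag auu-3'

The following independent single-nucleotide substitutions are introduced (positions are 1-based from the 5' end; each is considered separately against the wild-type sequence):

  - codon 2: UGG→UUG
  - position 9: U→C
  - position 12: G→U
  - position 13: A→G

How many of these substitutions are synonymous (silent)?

1

Codon 2: UGG (Trp) → UUG (Leu) — missense.
Codon 3: UAU (Tyr) → UAC (Tyr) — synonymous.
Codon 4: CAG (Gln) → CAU (His) — missense.
Codon 5: AUU (Ile) → GUU (Val) — missense.
Synonymous: 1 of 4.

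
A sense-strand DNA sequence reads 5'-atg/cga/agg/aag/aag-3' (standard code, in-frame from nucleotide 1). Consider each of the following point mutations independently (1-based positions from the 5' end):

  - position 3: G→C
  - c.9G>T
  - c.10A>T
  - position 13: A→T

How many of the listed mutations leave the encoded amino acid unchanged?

0

Codon 1: ATG (Met) → ATC (Ile) — missense.
Codon 3: AGG (Arg) → AGT (Ser) — missense.
Codon 4: AAG (Lys) → TAG (Stop) — nonsense.
Codon 5: AAG (Lys) → TAG (Stop) — nonsense.
Synonymous: 0 of 4.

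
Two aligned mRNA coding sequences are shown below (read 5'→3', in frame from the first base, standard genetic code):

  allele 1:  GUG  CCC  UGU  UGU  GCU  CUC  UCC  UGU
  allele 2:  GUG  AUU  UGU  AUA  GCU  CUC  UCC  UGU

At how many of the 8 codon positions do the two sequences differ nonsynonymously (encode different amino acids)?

2

Codon 1: GUG Val / GUG Val — identical.
Codon 2: CCC Pro / AUU Ile — nonsynonymous.
Codon 3: UGU Cys / UGU Cys — identical.
Codon 4: UGU Cys / AUA Ile — nonsynonymous.
Codon 5: GCU Ala / GCU Ala — identical.
Codon 6: CUC Leu / CUC Leu — identical.
Codon 7: UCC Ser / UCC Ser — identical.
Codon 8: UGU Cys / UGU Cys — identical.
Nonsynonymous differences: 2.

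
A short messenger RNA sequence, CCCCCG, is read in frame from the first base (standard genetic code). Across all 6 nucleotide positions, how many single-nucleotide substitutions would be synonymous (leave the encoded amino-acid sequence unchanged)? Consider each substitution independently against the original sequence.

Codon 1 (CCC, Pro): 3 synonymous substitutions.
Codon 2 (CCG, Pro): 3 synonymous substitutions.
Total: 3 + 3 = 6.

6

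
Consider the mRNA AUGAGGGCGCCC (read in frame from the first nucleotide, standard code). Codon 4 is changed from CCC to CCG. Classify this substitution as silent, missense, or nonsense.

silent

Position 12 falls in codon 4: CCC → Pro.
After the substitution the codon is CCG → Pro.
Both encode Pro, so the change is synonymous.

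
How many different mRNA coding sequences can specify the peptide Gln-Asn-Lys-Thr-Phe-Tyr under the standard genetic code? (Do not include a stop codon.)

128

Gln: 2 codons.
Asn: 2 codons.
Lys: 2 codons.
Thr: 4 codons.
Phe: 2 codons.
Tyr: 2 codons.
2 × 2 × 2 × 4 × 2 × 2 = 128.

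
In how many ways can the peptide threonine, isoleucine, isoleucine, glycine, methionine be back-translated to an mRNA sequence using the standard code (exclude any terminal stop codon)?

Thr: 4 codons.
Ile: 3 codons.
Ile: 3 codons.
Gly: 4 codons.
Met: 1 codon.
4 × 3 × 3 × 4 × 1 = 144.

144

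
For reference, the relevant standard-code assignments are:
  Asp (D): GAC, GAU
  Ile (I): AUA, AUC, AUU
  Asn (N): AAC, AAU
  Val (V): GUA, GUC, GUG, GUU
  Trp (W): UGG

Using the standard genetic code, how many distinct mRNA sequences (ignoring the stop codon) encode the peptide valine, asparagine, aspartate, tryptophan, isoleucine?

Val: 4 codons.
Asn: 2 codons.
Asp: 2 codons.
Trp: 1 codon.
Ile: 3 codons.
4 × 2 × 2 × 1 × 3 = 48.

48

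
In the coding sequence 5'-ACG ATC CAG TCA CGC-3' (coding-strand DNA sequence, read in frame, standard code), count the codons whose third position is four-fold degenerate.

3

Codon 1 ACG (Thr): third position 4-fold.
Codon 2 ATC (Ile): third position 3-fold.
Codon 3 CAG (Gln): third position 2-fold.
Codon 4 TCA (Ser): third position 4-fold.
Codon 5 CGC (Arg): third position 4-fold.
Four-fold degenerate third positions: 3.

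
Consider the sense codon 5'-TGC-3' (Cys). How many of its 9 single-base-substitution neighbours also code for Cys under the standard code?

Position 1: none → 0 synonymous.
Position 2: none → 0 synonymous.
Position 3: TGT → 1 synonymous.
Total: 0 + 0 + 1 = 1.

1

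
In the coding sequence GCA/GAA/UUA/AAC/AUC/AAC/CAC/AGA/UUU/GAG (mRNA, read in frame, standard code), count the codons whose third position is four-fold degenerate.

1

Codon 1 GCA (Ala): third position 4-fold.
Codon 2 GAA (Glu): third position 2-fold.
Codon 3 UUA (Leu): third position 2-fold.
Codon 4 AAC (Asn): third position 2-fold.
Codon 5 AUC (Ile): third position 3-fold.
Codon 6 AAC (Asn): third position 2-fold.
Codon 7 CAC (His): third position 2-fold.
Codon 8 AGA (Arg): third position 2-fold.
Codon 9 UUU (Phe): third position 2-fold.
Codon 10 GAG (Glu): third position 2-fold.
Four-fold degenerate third positions: 1.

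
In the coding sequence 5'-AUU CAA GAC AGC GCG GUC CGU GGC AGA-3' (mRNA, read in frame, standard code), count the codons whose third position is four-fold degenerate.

4

Codon 1 AUU (Ile): third position 3-fold.
Codon 2 CAA (Gln): third position 2-fold.
Codon 3 GAC (Asp): third position 2-fold.
Codon 4 AGC (Ser): third position 2-fold.
Codon 5 GCG (Ala): third position 4-fold.
Codon 6 GUC (Val): third position 4-fold.
Codon 7 CGU (Arg): third position 4-fold.
Codon 8 GGC (Gly): third position 4-fold.
Codon 9 AGA (Arg): third position 2-fold.
Four-fold degenerate third positions: 4.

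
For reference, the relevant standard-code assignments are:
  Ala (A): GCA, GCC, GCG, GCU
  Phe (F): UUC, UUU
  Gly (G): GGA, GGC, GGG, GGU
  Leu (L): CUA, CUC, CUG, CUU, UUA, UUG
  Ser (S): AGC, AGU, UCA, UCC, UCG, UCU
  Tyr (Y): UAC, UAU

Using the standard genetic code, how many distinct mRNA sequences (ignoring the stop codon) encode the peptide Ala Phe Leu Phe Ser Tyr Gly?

Ala: 4 codons.
Phe: 2 codons.
Leu: 6 codons.
Phe: 2 codons.
Ser: 6 codons.
Tyr: 2 codons.
Gly: 4 codons.
4 × 2 × 6 × 2 × 6 × 2 × 4 = 4608.

4608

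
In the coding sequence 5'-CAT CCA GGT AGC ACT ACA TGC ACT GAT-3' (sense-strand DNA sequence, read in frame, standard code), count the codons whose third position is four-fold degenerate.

Codon 1 CAT (His): third position 2-fold.
Codon 2 CCA (Pro): third position 4-fold.
Codon 3 GGT (Gly): third position 4-fold.
Codon 4 AGC (Ser): third position 2-fold.
Codon 5 ACT (Thr): third position 4-fold.
Codon 6 ACA (Thr): third position 4-fold.
Codon 7 TGC (Cys): third position 2-fold.
Codon 8 ACT (Thr): third position 4-fold.
Codon 9 GAT (Asp): third position 2-fold.
Four-fold degenerate third positions: 5.

5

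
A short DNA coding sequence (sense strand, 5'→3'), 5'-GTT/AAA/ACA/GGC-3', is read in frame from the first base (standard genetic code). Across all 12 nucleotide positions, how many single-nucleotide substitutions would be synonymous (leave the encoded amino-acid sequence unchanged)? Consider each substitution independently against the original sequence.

10

Codon 1 (GTT, Val): 3 synonymous substitutions.
Codon 2 (AAA, Lys): 1 synonymous substitution.
Codon 3 (ACA, Thr): 3 synonymous substitutions.
Codon 4 (GGC, Gly): 3 synonymous substitutions.
Total: 3 + 1 + 3 + 3 = 10.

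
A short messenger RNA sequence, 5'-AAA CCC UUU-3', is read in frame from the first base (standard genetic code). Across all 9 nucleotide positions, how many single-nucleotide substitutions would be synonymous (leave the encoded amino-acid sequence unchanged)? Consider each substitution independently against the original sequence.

Codon 1 (AAA, Lys): 1 synonymous substitution.
Codon 2 (CCC, Pro): 3 synonymous substitutions.
Codon 3 (UUU, Phe): 1 synonymous substitution.
Total: 1 + 3 + 1 = 5.

5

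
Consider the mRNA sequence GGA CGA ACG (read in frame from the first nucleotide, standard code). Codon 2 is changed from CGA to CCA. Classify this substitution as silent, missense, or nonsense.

missense

Position 5 falls in codon 2: CGA → Arg.
After the substitution the codon is CCA → Pro.
Arg ≠ Pro, so this is a missense mutation.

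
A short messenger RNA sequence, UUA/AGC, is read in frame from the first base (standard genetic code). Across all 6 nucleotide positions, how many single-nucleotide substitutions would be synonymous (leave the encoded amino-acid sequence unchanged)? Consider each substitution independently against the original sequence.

3

Codon 1 (UUA, Leu): 2 synonymous substitutions.
Codon 2 (AGC, Ser): 1 synonymous substitution.
Total: 2 + 1 = 3.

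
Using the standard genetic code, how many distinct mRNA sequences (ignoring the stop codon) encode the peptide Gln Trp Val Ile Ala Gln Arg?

Gln: 2 codons.
Trp: 1 codon.
Val: 4 codons.
Ile: 3 codons.
Ala: 4 codons.
Gln: 2 codons.
Arg: 6 codons.
2 × 1 × 4 × 3 × 4 × 2 × 6 = 1152.

1152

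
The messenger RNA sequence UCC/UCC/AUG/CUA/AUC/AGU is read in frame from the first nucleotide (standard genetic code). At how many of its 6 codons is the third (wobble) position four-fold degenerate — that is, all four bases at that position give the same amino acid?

3

Codon 1 UCC (Ser): third position 4-fold.
Codon 2 UCC (Ser): third position 4-fold.
Codon 3 AUG (Met): third position 1-fold.
Codon 4 CUA (Leu): third position 4-fold.
Codon 5 AUC (Ile): third position 3-fold.
Codon 6 AGU (Ser): third position 2-fold.
Four-fold degenerate third positions: 3.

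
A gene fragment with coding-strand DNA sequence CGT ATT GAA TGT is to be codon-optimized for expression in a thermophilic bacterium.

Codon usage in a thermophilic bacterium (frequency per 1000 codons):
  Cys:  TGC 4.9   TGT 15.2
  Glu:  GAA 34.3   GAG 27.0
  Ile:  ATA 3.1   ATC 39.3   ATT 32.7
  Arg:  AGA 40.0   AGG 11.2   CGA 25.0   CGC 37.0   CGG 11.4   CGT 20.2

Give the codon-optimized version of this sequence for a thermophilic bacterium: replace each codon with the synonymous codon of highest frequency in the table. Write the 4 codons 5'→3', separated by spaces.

Codon 1 (Arg): best is AGA at 40.0.
Codon 2 (Ile): best is ATC at 39.3.
Codon 3 (Glu): best is GAA at 34.3.
Codon 4 (Cys): best is TGT at 15.2.

AGA ATC GAA TGT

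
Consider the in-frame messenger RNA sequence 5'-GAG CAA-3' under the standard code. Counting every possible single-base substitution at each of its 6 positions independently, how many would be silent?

2

Codon 1 (GAG, Glu): 1 synonymous substitution.
Codon 2 (CAA, Gln): 1 synonymous substitution.
Total: 1 + 1 = 2.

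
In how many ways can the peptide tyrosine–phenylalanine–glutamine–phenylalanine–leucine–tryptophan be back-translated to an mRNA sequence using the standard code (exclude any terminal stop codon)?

Tyr: 2 codons.
Phe: 2 codons.
Gln: 2 codons.
Phe: 2 codons.
Leu: 6 codons.
Trp: 1 codon.
2 × 2 × 2 × 2 × 6 × 1 = 96.

96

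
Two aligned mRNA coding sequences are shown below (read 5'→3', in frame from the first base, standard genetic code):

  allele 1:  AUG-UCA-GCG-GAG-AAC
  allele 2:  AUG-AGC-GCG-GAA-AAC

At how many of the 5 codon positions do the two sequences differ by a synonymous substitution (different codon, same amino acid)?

2

Codon 1: AUG Met / AUG Met — identical.
Codon 2: UCA Ser / AGC Ser — synonymous.
Codon 3: GCG Ala / GCG Ala — identical.
Codon 4: GAG Glu / GAA Glu — synonymous.
Codon 5: AAC Asn / AAC Asn — identical.
Synonymous differences: 2.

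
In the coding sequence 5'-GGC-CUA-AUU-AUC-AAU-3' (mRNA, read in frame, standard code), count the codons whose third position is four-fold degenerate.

2

Codon 1 GGC (Gly): third position 4-fold.
Codon 2 CUA (Leu): third position 4-fold.
Codon 3 AUU (Ile): third position 3-fold.
Codon 4 AUC (Ile): third position 3-fold.
Codon 5 AAU (Asn): third position 2-fold.
Four-fold degenerate third positions: 2.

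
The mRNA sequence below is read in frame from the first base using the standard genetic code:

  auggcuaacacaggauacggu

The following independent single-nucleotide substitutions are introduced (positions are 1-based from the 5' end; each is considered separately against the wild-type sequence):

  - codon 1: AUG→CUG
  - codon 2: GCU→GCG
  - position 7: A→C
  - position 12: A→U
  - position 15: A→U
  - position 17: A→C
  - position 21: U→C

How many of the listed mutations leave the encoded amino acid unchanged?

Codon 1: AUG (Met) → CUG (Leu) — missense.
Codon 2: GCU (Ala) → GCG (Ala) — synonymous.
Codon 3: AAC (Asn) → CAC (His) — missense.
Codon 4: ACA (Thr) → ACU (Thr) — synonymous.
Codon 5: GGA (Gly) → GGU (Gly) — synonymous.
Codon 6: UAC (Tyr) → UCC (Ser) — missense.
Codon 7: GGU (Gly) → GGC (Gly) — synonymous.
Synonymous: 4 of 7.

4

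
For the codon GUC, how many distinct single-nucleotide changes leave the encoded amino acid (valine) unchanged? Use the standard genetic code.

Position 1: none → 0 synonymous.
Position 2: none → 0 synonymous.
Position 3: GUU, GUA, GUG → 3 synonymous.
Total: 0 + 0 + 3 = 3.

3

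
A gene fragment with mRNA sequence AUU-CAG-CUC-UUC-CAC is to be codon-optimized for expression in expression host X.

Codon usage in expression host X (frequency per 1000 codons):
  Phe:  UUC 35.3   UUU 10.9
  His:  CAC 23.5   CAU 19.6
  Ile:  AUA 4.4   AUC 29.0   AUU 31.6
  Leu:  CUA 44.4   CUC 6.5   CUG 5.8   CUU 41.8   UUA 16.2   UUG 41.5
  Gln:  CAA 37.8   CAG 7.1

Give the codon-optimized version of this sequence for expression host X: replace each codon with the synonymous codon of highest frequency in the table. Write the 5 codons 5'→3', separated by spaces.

Codon 1 (Ile): best is AUU at 31.6.
Codon 2 (Gln): best is CAA at 37.8.
Codon 3 (Leu): best is CUA at 44.4.
Codon 4 (Phe): best is UUC at 35.3.
Codon 5 (His): best is CAC at 23.5.

AUU CAA CUA UUC CAC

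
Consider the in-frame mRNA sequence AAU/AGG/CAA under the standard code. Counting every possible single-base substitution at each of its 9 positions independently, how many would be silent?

Codon 1 (AAU, Asn): 1 synonymous substitution.
Codon 2 (AGG, Arg): 2 synonymous substitutions.
Codon 3 (CAA, Gln): 1 synonymous substitution.
Total: 1 + 2 + 1 = 4.

4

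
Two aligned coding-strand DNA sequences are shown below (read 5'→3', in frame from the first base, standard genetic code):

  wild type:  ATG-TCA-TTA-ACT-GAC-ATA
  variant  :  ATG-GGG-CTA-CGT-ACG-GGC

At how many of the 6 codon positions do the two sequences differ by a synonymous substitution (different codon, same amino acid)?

Codon 1: ATG Met / ATG Met — identical.
Codon 2: TCA Ser / GGG Gly — nonsynonymous.
Codon 3: TTA Leu / CTA Leu — synonymous.
Codon 4: ACT Thr / CGT Arg — nonsynonymous.
Codon 5: GAC Asp / ACG Thr — nonsynonymous.
Codon 6: ATA Ile / GGC Gly — nonsynonymous.
Synonymous differences: 1.

1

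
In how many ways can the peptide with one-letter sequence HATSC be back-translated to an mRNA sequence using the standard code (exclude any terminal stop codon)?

His: 2 codons.
Ala: 4 codons.
Thr: 4 codons.
Ser: 6 codons.
Cys: 2 codons.
2 × 4 × 4 × 6 × 2 = 384.

384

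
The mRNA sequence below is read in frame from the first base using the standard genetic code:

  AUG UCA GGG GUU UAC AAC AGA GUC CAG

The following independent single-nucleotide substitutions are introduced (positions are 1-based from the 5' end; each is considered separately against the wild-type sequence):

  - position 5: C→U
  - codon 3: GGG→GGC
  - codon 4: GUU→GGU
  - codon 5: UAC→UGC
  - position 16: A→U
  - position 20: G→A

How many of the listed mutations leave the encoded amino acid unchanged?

1

Codon 2: UCA (Ser) → UUA (Leu) — missense.
Codon 3: GGG (Gly) → GGC (Gly) — synonymous.
Codon 4: GUU (Val) → GGU (Gly) — missense.
Codon 5: UAC (Tyr) → UGC (Cys) — missense.
Codon 6: AAC (Asn) → UAC (Tyr) — missense.
Codon 7: AGA (Arg) → AAA (Lys) — missense.
Synonymous: 1 of 6.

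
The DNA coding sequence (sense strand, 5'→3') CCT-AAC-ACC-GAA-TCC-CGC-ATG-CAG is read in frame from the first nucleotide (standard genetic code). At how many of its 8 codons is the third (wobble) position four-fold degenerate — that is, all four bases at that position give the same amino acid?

4

Codon 1 CCT (Pro): third position 4-fold.
Codon 2 AAC (Asn): third position 2-fold.
Codon 3 ACC (Thr): third position 4-fold.
Codon 4 GAA (Glu): third position 2-fold.
Codon 5 TCC (Ser): third position 4-fold.
Codon 6 CGC (Arg): third position 4-fold.
Codon 7 ATG (Met): third position 1-fold.
Codon 8 CAG (Gln): third position 2-fold.
Four-fold degenerate third positions: 4.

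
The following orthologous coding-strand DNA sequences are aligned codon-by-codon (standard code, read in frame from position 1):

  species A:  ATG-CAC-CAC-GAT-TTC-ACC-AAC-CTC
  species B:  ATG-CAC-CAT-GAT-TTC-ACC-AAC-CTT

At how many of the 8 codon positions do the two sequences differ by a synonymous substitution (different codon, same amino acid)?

Codon 1: ATG Met / ATG Met — identical.
Codon 2: CAC His / CAC His — identical.
Codon 3: CAC His / CAT His — synonymous.
Codon 4: GAT Asp / GAT Asp — identical.
Codon 5: TTC Phe / TTC Phe — identical.
Codon 6: ACC Thr / ACC Thr — identical.
Codon 7: AAC Asn / AAC Asn — identical.
Codon 8: CTC Leu / CTT Leu — synonymous.
Synonymous differences: 2.

2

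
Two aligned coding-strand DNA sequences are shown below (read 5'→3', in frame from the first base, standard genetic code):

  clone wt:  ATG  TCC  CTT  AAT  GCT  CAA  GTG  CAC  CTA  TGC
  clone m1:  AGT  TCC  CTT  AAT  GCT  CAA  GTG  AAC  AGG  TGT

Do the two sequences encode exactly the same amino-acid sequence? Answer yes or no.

Codon 1: ATG Met / AGT Ser — nonsynonymous.
Codon 2: TCC Ser / TCC Ser — identical.
Codon 3: CTT Leu / CTT Leu — identical.
Codon 4: AAT Asn / AAT Asn — identical.
Codon 5: GCT Ala / GCT Ala — identical.
Codon 6: CAA Gln / CAA Gln — identical.
Codon 7: GTG Val / GTG Val — identical.
Codon 8: CAC His / AAC Asn — nonsynonymous.
Codon 9: CTA Leu / AGG Arg — nonsynonymous.
Codon 10: TGC Cys / TGT Cys — synonymous.
Nonsynonymous differences: 3 → different protein.

no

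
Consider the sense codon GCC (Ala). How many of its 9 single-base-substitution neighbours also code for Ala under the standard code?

Position 1: none → 0 synonymous.
Position 2: none → 0 synonymous.
Position 3: GCU, GCA, GCG → 3 synonymous.
Total: 0 + 0 + 3 = 3.

3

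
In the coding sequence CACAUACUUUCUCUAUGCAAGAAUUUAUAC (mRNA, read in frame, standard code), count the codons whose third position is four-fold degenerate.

3

Codon 1 CAC (His): third position 2-fold.
Codon 2 AUA (Ile): third position 3-fold.
Codon 3 CUU (Leu): third position 4-fold.
Codon 4 UCU (Ser): third position 4-fold.
Codon 5 CUA (Leu): third position 4-fold.
Codon 6 UGC (Cys): third position 2-fold.
Codon 7 AAG (Lys): third position 2-fold.
Codon 8 AAU (Asn): third position 2-fold.
Codon 9 UUA (Leu): third position 2-fold.
Codon 10 UAC (Tyr): third position 2-fold.
Four-fold degenerate third positions: 3.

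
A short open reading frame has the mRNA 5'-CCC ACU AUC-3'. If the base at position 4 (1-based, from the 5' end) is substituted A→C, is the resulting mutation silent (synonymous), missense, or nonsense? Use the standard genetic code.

Position 4 falls in codon 2: ACU → Thr.
After the substitution the codon is CCU → Pro.
Thr ≠ Pro, so this is a missense mutation.

missense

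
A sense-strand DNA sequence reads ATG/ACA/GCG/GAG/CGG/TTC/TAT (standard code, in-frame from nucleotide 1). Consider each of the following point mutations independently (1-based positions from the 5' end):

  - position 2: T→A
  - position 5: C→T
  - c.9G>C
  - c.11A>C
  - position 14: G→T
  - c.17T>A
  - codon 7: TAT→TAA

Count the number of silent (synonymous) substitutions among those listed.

1

Codon 1: ATG (Met) → AAG (Lys) — missense.
Codon 2: ACA (Thr) → ATA (Ile) — missense.
Codon 3: GCG (Ala) → GCC (Ala) — synonymous.
Codon 4: GAG (Glu) → GCG (Ala) — missense.
Codon 5: CGG (Arg) → CTG (Leu) — missense.
Codon 6: TTC (Phe) → TAC (Tyr) — missense.
Codon 7: TAT (Tyr) → TAA (Stop) — nonsense.
Synonymous: 1 of 7.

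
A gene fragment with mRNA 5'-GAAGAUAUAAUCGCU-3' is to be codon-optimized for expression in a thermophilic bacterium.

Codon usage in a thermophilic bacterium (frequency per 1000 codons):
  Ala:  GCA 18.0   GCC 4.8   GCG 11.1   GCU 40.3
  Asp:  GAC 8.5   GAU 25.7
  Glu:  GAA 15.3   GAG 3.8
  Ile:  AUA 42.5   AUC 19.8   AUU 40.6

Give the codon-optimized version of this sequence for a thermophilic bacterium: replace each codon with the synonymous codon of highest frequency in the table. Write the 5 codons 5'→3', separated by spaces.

GAA GAU AUA AUA GCU

Codon 1 (Glu): best is GAA at 15.3.
Codon 2 (Asp): best is GAU at 25.7.
Codon 3 (Ile): best is AUA at 42.5.
Codon 4 (Ile): best is AUA at 42.5.
Codon 5 (Ala): best is GCU at 40.3.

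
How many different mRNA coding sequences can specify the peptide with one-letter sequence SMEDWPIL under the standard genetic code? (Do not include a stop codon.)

Ser: 6 codons.
Met: 1 codon.
Glu: 2 codons.
Asp: 2 codons.
Trp: 1 codon.
Pro: 4 codons.
Ile: 3 codons.
Leu: 6 codons.
6 × 1 × 2 × 2 × 1 × 4 × 3 × 6 = 1728.

1728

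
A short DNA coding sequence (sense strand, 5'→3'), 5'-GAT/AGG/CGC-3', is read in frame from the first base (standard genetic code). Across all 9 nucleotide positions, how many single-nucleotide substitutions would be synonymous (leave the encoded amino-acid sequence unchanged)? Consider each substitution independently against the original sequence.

Codon 1 (GAT, Asp): 1 synonymous substitution.
Codon 2 (AGG, Arg): 2 synonymous substitutions.
Codon 3 (CGC, Arg): 3 synonymous substitutions.
Total: 1 + 2 + 3 = 6.

6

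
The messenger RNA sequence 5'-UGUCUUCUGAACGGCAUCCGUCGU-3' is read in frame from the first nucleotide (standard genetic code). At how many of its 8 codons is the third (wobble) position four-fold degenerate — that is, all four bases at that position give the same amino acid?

Codon 1 UGU (Cys): third position 2-fold.
Codon 2 CUU (Leu): third position 4-fold.
Codon 3 CUG (Leu): third position 4-fold.
Codon 4 AAC (Asn): third position 2-fold.
Codon 5 GGC (Gly): third position 4-fold.
Codon 6 AUC (Ile): third position 3-fold.
Codon 7 CGU (Arg): third position 4-fold.
Codon 8 CGU (Arg): third position 4-fold.
Four-fold degenerate third positions: 5.

5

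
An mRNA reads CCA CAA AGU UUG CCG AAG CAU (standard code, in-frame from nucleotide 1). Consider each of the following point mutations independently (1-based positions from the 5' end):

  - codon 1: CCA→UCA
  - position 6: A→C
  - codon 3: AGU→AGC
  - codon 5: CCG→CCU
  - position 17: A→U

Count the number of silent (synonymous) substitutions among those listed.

Codon 1: CCA (Pro) → UCA (Ser) — missense.
Codon 2: CAA (Gln) → CAC (His) — missense.
Codon 3: AGU (Ser) → AGC (Ser) — synonymous.
Codon 5: CCG (Pro) → CCU (Pro) — synonymous.
Codon 6: AAG (Lys) → AUG (Met) — missense.
Synonymous: 2 of 5.

2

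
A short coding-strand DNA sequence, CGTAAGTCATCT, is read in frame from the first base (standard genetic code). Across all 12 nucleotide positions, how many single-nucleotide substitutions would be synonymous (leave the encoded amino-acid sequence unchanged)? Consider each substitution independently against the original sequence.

10

Codon 1 (CGT, Arg): 3 synonymous substitutions.
Codon 2 (AAG, Lys): 1 synonymous substitution.
Codon 3 (TCA, Ser): 3 synonymous substitutions.
Codon 4 (TCT, Ser): 3 synonymous substitutions.
Total: 3 + 1 + 3 + 3 = 10.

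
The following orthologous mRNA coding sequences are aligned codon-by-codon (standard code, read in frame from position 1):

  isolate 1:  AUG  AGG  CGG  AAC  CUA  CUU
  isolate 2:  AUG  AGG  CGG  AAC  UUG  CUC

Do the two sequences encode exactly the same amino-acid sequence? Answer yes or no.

Codon 1: AUG Met / AUG Met — identical.
Codon 2: AGG Arg / AGG Arg — identical.
Codon 3: CGG Arg / CGG Arg — identical.
Codon 4: AAC Asn / AAC Asn — identical.
Codon 5: CUA Leu / UUG Leu — synonymous.
Codon 6: CUU Leu / CUC Leu — synonymous.
Nonsynonymous differences: 0 → same protein.

yes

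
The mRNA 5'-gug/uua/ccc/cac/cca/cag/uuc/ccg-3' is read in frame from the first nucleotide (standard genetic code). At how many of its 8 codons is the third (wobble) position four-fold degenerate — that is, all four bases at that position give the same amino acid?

Codon 1 GUG (Val): third position 4-fold.
Codon 2 UUA (Leu): third position 2-fold.
Codon 3 CCC (Pro): third position 4-fold.
Codon 4 CAC (His): third position 2-fold.
Codon 5 CCA (Pro): third position 4-fold.
Codon 6 CAG (Gln): third position 2-fold.
Codon 7 UUC (Phe): third position 2-fold.
Codon 8 CCG (Pro): third position 4-fold.
Four-fold degenerate third positions: 4.

4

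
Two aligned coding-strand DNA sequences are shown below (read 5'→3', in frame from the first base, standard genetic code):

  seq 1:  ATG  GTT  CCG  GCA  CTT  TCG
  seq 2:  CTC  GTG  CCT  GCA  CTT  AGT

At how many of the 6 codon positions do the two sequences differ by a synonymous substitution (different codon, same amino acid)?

Codon 1: ATG Met / CTC Leu — nonsynonymous.
Codon 2: GTT Val / GTG Val — synonymous.
Codon 3: CCG Pro / CCT Pro — synonymous.
Codon 4: GCA Ala / GCA Ala — identical.
Codon 5: CTT Leu / CTT Leu — identical.
Codon 6: TCG Ser / AGT Ser — synonymous.
Synonymous differences: 3.

3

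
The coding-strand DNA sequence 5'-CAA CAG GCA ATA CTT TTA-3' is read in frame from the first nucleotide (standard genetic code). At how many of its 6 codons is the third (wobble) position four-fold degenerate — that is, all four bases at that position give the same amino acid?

2

Codon 1 CAA (Gln): third position 2-fold.
Codon 2 CAG (Gln): third position 2-fold.
Codon 3 GCA (Ala): third position 4-fold.
Codon 4 ATA (Ile): third position 3-fold.
Codon 5 CTT (Leu): third position 4-fold.
Codon 6 TTA (Leu): third position 2-fold.
Four-fold degenerate third positions: 2.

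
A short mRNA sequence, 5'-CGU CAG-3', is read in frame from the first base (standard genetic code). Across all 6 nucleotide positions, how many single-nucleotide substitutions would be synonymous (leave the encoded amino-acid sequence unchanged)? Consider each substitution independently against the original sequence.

4

Codon 1 (CGU, Arg): 3 synonymous substitutions.
Codon 2 (CAG, Gln): 1 synonymous substitution.
Total: 3 + 1 = 4.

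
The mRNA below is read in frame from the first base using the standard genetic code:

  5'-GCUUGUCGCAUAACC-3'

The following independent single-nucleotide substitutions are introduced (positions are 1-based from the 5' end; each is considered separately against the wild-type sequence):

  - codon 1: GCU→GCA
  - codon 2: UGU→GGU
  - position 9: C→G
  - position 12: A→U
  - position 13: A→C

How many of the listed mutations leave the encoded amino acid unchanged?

3

Codon 1: GCU (Ala) → GCA (Ala) — synonymous.
Codon 2: UGU (Cys) → GGU (Gly) — missense.
Codon 3: CGC (Arg) → CGG (Arg) — synonymous.
Codon 4: AUA (Ile) → AUU (Ile) — synonymous.
Codon 5: ACC (Thr) → CCC (Pro) — missense.
Synonymous: 3 of 5.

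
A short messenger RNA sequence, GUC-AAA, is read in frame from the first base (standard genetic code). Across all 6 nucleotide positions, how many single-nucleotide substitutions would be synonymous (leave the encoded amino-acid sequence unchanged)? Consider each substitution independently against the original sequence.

Codon 1 (GUC, Val): 3 synonymous substitutions.
Codon 2 (AAA, Lys): 1 synonymous substitution.
Total: 3 + 1 = 4.

4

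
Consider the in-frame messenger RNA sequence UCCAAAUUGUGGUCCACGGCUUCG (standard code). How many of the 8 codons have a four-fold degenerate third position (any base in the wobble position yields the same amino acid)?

5

Codon 1 UCC (Ser): third position 4-fold.
Codon 2 AAA (Lys): third position 2-fold.
Codon 3 UUG (Leu): third position 2-fold.
Codon 4 UGG (Trp): third position 1-fold.
Codon 5 UCC (Ser): third position 4-fold.
Codon 6 ACG (Thr): third position 4-fold.
Codon 7 GCU (Ala): third position 4-fold.
Codon 8 UCG (Ser): third position 4-fold.
Four-fold degenerate third positions: 5.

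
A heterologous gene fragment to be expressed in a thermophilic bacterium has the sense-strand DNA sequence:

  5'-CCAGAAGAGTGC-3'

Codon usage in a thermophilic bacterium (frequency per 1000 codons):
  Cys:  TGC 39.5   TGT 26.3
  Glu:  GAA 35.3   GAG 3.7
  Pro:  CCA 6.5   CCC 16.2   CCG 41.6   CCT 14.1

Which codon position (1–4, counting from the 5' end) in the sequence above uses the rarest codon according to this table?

Codon 1 CCA (Pro): 6.5 per 1000.
Codon 2 GAA (Glu): 35.3 per 1000.
Codon 3 GAG (Glu): 3.7 per 1000.
Codon 4 TGC (Cys): 39.5 per 1000.
Lowest frequency is 3.7 at codon 3.

3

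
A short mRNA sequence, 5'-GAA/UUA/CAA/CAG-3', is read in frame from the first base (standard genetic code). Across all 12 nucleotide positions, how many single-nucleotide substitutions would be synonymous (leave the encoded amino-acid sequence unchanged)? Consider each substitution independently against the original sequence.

5

Codon 1 (GAA, Glu): 1 synonymous substitution.
Codon 2 (UUA, Leu): 2 synonymous substitutions.
Codon 3 (CAA, Gln): 1 synonymous substitution.
Codon 4 (CAG, Gln): 1 synonymous substitution.
Total: 1 + 2 + 1 + 1 = 5.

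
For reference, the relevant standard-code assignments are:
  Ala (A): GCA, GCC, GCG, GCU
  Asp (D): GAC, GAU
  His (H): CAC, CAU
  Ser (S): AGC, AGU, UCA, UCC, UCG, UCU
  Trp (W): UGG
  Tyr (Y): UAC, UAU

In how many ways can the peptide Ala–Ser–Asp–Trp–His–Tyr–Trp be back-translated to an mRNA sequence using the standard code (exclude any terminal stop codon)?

Ala: 4 codons.
Ser: 6 codons.
Asp: 2 codons.
Trp: 1 codon.
His: 2 codons.
Tyr: 2 codons.
Trp: 1 codon.
4 × 6 × 2 × 1 × 2 × 2 × 1 = 192.

192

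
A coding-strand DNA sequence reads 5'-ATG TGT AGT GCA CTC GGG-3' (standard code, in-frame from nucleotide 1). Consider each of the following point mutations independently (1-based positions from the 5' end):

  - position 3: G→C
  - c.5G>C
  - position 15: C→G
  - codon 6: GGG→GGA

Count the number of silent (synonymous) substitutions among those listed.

2

Codon 1: ATG (Met) → ATC (Ile) — missense.
Codon 2: TGT (Cys) → TCT (Ser) — missense.
Codon 5: CTC (Leu) → CTG (Leu) — synonymous.
Codon 6: GGG (Gly) → GGA (Gly) — synonymous.
Synonymous: 2 of 4.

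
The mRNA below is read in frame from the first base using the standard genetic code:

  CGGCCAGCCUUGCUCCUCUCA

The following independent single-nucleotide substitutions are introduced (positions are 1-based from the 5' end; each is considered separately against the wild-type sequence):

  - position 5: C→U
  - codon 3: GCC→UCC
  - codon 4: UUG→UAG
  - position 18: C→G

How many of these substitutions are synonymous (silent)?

Codon 2: CCA (Pro) → CUA (Leu) — missense.
Codon 3: GCC (Ala) → UCC (Ser) — missense.
Codon 4: UUG (Leu) → UAG (Stop) — nonsense.
Codon 6: CUC (Leu) → CUG (Leu) — synonymous.
Synonymous: 1 of 4.

1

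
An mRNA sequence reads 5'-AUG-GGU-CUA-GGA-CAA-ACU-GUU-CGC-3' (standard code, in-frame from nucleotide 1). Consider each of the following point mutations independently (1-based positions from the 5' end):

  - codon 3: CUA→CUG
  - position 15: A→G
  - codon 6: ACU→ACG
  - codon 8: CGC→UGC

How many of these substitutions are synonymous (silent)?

Codon 3: CUA (Leu) → CUG (Leu) — synonymous.
Codon 5: CAA (Gln) → CAG (Gln) — synonymous.
Codon 6: ACU (Thr) → ACG (Thr) — synonymous.
Codon 8: CGC (Arg) → UGC (Cys) — missense.
Synonymous: 3 of 4.

3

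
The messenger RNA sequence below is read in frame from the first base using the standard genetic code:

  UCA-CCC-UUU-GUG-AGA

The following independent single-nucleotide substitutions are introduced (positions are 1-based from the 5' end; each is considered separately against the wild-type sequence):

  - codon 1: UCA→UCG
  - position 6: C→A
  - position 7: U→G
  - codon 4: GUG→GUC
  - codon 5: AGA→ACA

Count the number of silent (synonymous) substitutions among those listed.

3

Codon 1: UCA (Ser) → UCG (Ser) — synonymous.
Codon 2: CCC (Pro) → CCA (Pro) — synonymous.
Codon 3: UUU (Phe) → GUU (Val) — missense.
Codon 4: GUG (Val) → GUC (Val) — synonymous.
Codon 5: AGA (Arg) → ACA (Thr) — missense.
Synonymous: 3 of 5.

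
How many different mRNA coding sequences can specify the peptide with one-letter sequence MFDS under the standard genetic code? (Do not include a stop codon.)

Met: 1 codon.
Phe: 2 codons.
Asp: 2 codons.
Ser: 6 codons.
1 × 2 × 2 × 6 = 24.

24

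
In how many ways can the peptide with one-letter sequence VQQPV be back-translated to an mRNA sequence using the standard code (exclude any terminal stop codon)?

Val: 4 codons.
Gln: 2 codons.
Gln: 2 codons.
Pro: 4 codons.
Val: 4 codons.
4 × 2 × 2 × 4 × 4 = 256.

256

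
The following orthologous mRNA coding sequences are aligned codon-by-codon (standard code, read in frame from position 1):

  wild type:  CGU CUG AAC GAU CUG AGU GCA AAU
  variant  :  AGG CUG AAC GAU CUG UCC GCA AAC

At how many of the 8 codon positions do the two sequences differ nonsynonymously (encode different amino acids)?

Codon 1: CGU Arg / AGG Arg — synonymous.
Codon 2: CUG Leu / CUG Leu — identical.
Codon 3: AAC Asn / AAC Asn — identical.
Codon 4: GAU Asp / GAU Asp — identical.
Codon 5: CUG Leu / CUG Leu — identical.
Codon 6: AGU Ser / UCC Ser — synonymous.
Codon 7: GCA Ala / GCA Ala — identical.
Codon 8: AAU Asn / AAC Asn — synonymous.
Nonsynonymous differences: 0.

0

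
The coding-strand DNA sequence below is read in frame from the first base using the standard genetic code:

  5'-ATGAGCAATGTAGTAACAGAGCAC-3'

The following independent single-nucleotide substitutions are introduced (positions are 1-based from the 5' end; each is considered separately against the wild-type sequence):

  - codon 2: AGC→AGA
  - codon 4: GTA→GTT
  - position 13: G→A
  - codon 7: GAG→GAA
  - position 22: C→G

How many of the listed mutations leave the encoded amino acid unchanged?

Codon 2: AGC (Ser) → AGA (Arg) — missense.
Codon 4: GTA (Val) → GTT (Val) — synonymous.
Codon 5: GTA (Val) → ATA (Ile) — missense.
Codon 7: GAG (Glu) → GAA (Glu) — synonymous.
Codon 8: CAC (His) → GAC (Asp) — missense.
Synonymous: 2 of 5.

2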